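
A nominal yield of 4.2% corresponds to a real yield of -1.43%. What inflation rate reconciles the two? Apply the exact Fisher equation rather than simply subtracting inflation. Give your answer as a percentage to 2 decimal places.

From (1+r_nom) = (1+r_real)(1+π), we get 1+π = (1 + 4.2%)/(1 − 1.43%) = 1.042/0.9857 ≈ 1.05712.
So π ≈ 5.7117%.

5.71%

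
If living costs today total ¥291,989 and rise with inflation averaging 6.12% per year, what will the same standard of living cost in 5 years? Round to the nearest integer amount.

Cumulative price-level factor: (1+6.12%)^5 ≈ 1.3458176094.
Multiplying ¥291,989 by the price-level factor gives the future nominal sum.

¥392,964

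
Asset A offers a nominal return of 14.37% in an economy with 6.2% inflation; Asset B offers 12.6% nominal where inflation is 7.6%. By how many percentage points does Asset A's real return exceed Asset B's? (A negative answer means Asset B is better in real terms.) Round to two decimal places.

3.05

Asset A real return: 1.1437/1.062 − 1 = 7.693%.
Asset B real return: 1.126/1.076 − 1 = 4.647%.
Difference: 7.693 − 4.647 = 3.046 pp.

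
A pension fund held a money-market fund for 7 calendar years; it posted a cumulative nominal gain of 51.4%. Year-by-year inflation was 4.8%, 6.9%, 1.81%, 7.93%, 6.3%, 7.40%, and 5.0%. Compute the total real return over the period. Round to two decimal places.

2.60%

Cumulative inflation factor: 1.048 × 1.069 × 1.0181 × 1.0793 × 1.063 × 1.0740 × 1.050 ≈ 1.47570.
Nominal growth factor: 1.51400. Real growth factor = 1.51400 / 1.47570 ≈ 1.02595.
Total real return ≈ 2.5953%.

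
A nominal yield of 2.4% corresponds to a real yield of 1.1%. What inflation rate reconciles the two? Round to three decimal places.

From (1+r_nom) = (1+r_real)(1+π), we get 1+π = (1 + 2.4%)/(1 + 1.1%) = 1.024/1.011 ≈ 1.01286.
So π ≈ 1.2859%.

1.286%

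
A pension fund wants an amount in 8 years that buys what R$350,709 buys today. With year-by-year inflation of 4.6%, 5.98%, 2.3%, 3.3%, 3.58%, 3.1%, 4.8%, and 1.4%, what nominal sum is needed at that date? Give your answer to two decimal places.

R$466,242.95

Cumulative price-level factor: 1.046 × 1.0598 × 1.023 × 1.033 × 1.0358 × 1.031 × 1.048 × 1.014 ≈ 1.3294296623.
Multiplying R$350,709 by the price-level factor gives the future nominal sum.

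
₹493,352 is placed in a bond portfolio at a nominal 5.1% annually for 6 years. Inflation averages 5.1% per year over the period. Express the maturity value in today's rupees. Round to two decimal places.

Nominal value at maturity: ₹493,352 × (1 + 5.1%)^6 ≈ ₹664,925.81.
Price-level factor over 6 years: (1 + 5.1%)^6 ≈ 1.3477715858.
Dividing the nominal maturity value by the price-level factor gives the value in today's money.

₹493,352.00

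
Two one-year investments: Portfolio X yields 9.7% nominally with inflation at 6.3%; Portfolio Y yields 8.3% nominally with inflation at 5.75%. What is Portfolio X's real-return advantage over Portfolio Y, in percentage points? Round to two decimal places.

Portfolio X real return: 1.097/1.063 − 1 = 3.198%.
Portfolio Y real return: 1.083/1.0575 − 1 = 2.411%.
Difference: 3.198 − 2.411 = 0.787 pp.

0.79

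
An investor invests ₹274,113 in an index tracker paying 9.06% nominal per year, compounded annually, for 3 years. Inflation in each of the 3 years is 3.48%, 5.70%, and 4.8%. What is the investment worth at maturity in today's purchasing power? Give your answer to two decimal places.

Nominal value at maturity: ₹274,113 × (1 + 9.06%)^3 ≈ ₹355,570.82.
Price-level factor over 3 years: 1.0348 × 1.0570 × 1.048 = 1.1462852128.
The maturity value deflated by that factor is the answer in today's purchasing power.

₹310,194.02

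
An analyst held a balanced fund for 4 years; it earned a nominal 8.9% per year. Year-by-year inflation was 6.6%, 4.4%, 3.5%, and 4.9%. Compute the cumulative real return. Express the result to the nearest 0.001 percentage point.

16.396%

Cumulative inflation factor: 1.066 × 1.044 × 1.035 × 1.049 ≈ 1.20830.
Nominal growth factor: 1.40641. Real growth factor = 1.40641 / 1.20830 ≈ 1.16396.
Total real return ≈ 16.3960%.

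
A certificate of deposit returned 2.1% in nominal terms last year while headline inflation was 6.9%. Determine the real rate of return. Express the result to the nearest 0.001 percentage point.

Real return via the Fisher equation: (1 + 2.1%)/(1 + 6.9%) − 1 = 1.021/1.069 − 1 ≈ -0.04490.

-4.490%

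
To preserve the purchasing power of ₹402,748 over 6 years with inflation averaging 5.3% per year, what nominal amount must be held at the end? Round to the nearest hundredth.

₹549,039.54

Cumulative price-level factor: (1+5.3%)^6 ≈ 1.3632334286.
Multiplying ₹402,748 by the price-level factor gives the future nominal sum.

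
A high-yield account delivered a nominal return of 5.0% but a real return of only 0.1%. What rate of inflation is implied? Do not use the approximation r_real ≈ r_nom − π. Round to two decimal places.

From (1+r_nom) = (1+r_real)(1+π), we get 1+π = (1 + 5.0%)/(1 + 0.1%) = 1.050/1.001 ≈ 1.04895.
So π ≈ 4.8951%.

4.90%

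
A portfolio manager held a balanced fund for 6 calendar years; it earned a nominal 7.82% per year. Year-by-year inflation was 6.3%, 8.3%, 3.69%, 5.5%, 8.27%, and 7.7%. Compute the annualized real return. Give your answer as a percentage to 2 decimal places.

Cumulative inflation factor: 1.063 × 1.083 × 1.0369 × 1.055 × 1.0827 × 1.077 ≈ 1.46850.
Nominal growth factor: 1.57107. Real growth factor = 1.57107 / 1.46850 ≈ 1.06985.
Annualized: 1.06985^(1/6) − 1 ≈ 0.01132.

1.13%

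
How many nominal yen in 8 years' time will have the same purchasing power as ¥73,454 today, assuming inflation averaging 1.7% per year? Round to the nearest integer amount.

¥84,059

Cumulative price-level factor: (1+1.7%)^8 ≈ 1.1443730547.
The nominal amount required is ¥73,454 scaled up by that factor.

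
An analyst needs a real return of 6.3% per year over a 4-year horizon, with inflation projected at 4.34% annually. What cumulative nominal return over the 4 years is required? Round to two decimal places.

51.33%

Required annual nominal rate: (1+6.3%)(1+4.34%) − 1 = 10.91342%.
Cumulative over 4 years: (1 + 0.1091342)^4 − 1 ≈ 0.51334.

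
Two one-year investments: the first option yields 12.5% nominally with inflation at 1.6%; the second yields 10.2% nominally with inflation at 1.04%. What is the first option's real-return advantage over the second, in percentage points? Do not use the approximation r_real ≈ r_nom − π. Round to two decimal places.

The first option real return: 1.125/1.016 − 1 = 10.728%.
The second real return: 1.102/1.0104 − 1 = 9.066%.
Difference: 10.728 − 9.066 = 1.662 pp.

1.66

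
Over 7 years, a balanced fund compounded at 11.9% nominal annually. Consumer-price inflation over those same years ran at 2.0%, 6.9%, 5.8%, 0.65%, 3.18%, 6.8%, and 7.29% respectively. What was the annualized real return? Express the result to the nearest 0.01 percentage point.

6.95%

Cumulative inflation factor: 1.020 × 1.069 × 1.058 × 1.0065 × 1.0318 × 1.068 × 1.0729 ≈ 1.37279.
Nominal growth factor: 2.19690. Real growth factor = 2.19690 / 1.37279 ≈ 1.60032.
Annualized: 1.60032^(1/7) − 1 ≈ 0.06948.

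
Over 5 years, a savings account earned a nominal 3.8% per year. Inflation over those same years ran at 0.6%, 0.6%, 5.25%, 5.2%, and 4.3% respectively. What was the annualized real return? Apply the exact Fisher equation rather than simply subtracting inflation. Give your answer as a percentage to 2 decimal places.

Cumulative inflation factor: 1.006 × 1.006 × 1.0525 × 1.052 × 1.043 ≈ 1.16874.
Nominal growth factor: 1.20500. Real growth factor = 1.20500 / 1.16874 ≈ 1.03102.
Annualized: 1.03102^(1/5) − 1 ≈ 0.00613.

0.61%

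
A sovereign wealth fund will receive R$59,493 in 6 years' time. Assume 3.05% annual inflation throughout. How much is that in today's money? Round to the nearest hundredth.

Price-level factor over 6 years: (1 + 3.05%)^6 ≈ 1.1975343421.
Purchasing power today: R$59,493 divided by that factor.

R$49,679.58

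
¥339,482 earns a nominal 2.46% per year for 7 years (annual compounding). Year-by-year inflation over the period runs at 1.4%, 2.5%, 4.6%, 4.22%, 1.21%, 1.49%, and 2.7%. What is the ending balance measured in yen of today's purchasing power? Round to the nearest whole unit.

Nominal value at maturity: ¥339,482 × (1 + 2.46%)^7 ≈ ¥402,436.
Price-level factor over 7 years: 1.014 × 1.025 × 1.046 × 1.0422 × 1.0121 × 1.0149 × 1.027 ≈ 1.1952580978.
The maturity value deflated by that factor is the answer in today's purchasing power.

¥336,694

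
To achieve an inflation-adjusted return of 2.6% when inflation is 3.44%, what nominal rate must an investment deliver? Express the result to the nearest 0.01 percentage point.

6.13%

By the Fisher equation, 1 + r_nom = (1 + 2.6%)(1 + 3.44%) = 1.026 × 1.0344 = 1.0612944.
So r_nom = 6.12944%.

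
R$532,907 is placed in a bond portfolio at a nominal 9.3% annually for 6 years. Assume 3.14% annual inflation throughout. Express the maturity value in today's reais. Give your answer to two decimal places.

R$754,761.32

Nominal value at maturity: R$532,907 × (1 + 9.3%)^6 ≈ R$908,599.30.
Price-level factor over 6 years: (1 + 3.14%)^6 ≈ 1.2038233487.
Dividing the nominal maturity value by the price-level factor gives the value in today's money.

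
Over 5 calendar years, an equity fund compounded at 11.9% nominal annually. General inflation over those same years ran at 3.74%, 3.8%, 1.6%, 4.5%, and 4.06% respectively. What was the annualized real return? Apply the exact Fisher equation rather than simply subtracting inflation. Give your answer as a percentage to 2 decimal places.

8.08%

Cumulative inflation factor: 1.0374 × 1.038 × 1.016 × 1.045 × 1.0406 ≈ 1.18970.
Nominal growth factor: 1.75449. Real growth factor = 1.75449 / 1.18970 ≈ 1.47473.
Annualized: 1.47473^(1/5) − 1 ≈ 0.08079.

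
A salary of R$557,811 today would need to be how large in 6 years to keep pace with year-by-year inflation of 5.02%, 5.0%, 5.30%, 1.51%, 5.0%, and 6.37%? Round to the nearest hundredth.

Cumulative price-level factor: 1.0502 × 1.050 × 1.0530 × 1.0151 × 1.050 × 1.0637 ≈ 1.3164578856.
Multiplying R$557,811 by the price-level factor gives the future nominal sum.

R$734,334.69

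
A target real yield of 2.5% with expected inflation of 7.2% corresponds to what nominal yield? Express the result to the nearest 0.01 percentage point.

By the Fisher equation, 1 + r_nom = (1 + 2.5%)(1 + 7.2%) = 1.025 × 1.072 = 1.0988.
So r_nom = 9.88%.

9.88%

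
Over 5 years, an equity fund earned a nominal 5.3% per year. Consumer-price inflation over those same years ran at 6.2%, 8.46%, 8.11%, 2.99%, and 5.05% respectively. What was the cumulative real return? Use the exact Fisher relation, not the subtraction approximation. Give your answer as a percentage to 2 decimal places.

Cumulative inflation factor: 1.062 × 1.0846 × 1.0811 × 1.0299 × 1.0505 ≈ 1.34726.
Nominal growth factor: 1.29462. Real growth factor = 1.29462 / 1.34726 ≈ 0.96093.
Total real return ≈ -3.9072%.

-3.91%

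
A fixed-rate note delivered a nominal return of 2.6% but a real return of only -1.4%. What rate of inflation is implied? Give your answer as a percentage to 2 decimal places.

From (1+r_nom) = (1+r_real)(1+π), we get 1+π = (1 + 2.6%)/(1 − 1.4%) = 1.026/0.986 ≈ 1.04057.
So π ≈ 4.0568%.

4.06%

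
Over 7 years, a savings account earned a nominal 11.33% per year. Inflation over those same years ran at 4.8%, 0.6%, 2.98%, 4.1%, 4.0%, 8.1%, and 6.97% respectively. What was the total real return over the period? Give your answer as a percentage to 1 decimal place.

Cumulative inflation factor: 1.048 × 1.006 × 1.0298 × 1.041 × 1.040 × 1.081 × 1.0697 ≈ 1.35920.
Nominal growth factor: 2.11975. Real growth factor = 2.11975 / 1.35920 ≈ 1.55956.
Total real return ≈ 55.9558%.

56.0%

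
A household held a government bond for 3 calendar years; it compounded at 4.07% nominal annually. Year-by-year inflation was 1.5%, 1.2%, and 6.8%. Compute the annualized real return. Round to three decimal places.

0.907%

Cumulative inflation factor: 1.015 × 1.012 × 1.068 ≈ 1.09703.
Nominal growth factor: 1.12714. Real growth factor = 1.12714 / 1.09703 ≈ 1.02745.
Annualized: 1.02745^(1/3) − 1 ≈ 0.00907.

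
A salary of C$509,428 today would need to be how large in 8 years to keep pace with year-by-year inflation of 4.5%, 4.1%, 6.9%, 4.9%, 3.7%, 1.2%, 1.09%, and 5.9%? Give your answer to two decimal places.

Cumulative price-level factor: 1.045 × 1.041 × 1.069 × 1.049 × 1.037 × 1.012 × 1.0109 × 1.059 ≈ 1.3705145132.
The nominal amount required is C$509,428 scaled up by that factor.

C$698,178.47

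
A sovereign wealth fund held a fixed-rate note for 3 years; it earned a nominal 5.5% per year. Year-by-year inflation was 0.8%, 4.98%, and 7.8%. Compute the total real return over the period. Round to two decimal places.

Cumulative inflation factor: 1.008 × 1.0498 × 1.078 ≈ 1.14074.
Nominal growth factor: 1.17424. Real growth factor = 1.17424 / 1.14074 ≈ 1.02937.
Total real return ≈ 2.9370%.

2.94%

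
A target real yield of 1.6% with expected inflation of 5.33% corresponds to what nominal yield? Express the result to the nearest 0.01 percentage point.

By the Fisher equation, 1 + r_nom = (1 + 1.6%)(1 + 5.33%) = 1.016 × 1.0533 = 1.0701528.
So r_nom = 7.01528%.

7.02%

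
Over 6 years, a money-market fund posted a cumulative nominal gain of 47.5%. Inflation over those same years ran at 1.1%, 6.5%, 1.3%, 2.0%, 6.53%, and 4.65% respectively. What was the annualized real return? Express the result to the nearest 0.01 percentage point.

2.93%

Cumulative inflation factor: 1.011 × 1.065 × 1.013 × 1.020 × 1.0653 × 1.0465 ≈ 1.24029.
Nominal growth factor: 1.47500. Real growth factor = 1.47500 / 1.24029 ≈ 1.18924.
Annualized: 1.18924^(1/6) − 1 ≈ 0.02931.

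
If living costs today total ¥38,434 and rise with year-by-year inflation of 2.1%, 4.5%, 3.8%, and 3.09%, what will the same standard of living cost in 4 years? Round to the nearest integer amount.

¥43,880

Cumulative price-level factor: 1.021 × 1.045 × 1.038 × 1.0309 ≈ 1.1417103173.
Multiplying ¥38,434 by the price-level factor gives the future nominal sum.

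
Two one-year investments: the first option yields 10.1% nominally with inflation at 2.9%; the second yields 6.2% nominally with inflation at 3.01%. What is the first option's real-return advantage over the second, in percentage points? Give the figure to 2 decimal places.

The first option real return: 1.101/1.029 − 1 = 6.997%.
The second real return: 1.062/1.0301 − 1 = 3.097%.
Difference: 6.997 − 3.097 = 3.900 pp.

3.90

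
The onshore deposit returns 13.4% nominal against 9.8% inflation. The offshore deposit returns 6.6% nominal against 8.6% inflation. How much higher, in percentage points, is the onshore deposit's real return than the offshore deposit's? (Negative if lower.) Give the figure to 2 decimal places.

The onshore deposit real return: 1.134/1.098 − 1 = 3.279%.
The offshore deposit real return: 1.066/1.086 − 1 = -1.842%.
Difference: 3.279 − (-1.842) = 5.121 pp.

5.12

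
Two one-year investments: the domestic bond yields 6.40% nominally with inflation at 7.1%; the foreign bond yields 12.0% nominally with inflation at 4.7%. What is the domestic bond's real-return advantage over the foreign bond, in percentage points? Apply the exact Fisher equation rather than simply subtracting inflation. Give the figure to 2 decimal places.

-7.63

The domestic bond real return: 1.0640/1.071 − 1 = -0.654%.
The foreign bond real return: 1.120/1.047 − 1 = 6.972%.
Difference: -0.654 − 6.972 = -7.626 pp.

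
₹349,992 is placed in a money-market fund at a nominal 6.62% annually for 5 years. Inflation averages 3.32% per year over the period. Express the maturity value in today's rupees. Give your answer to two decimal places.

Nominal value at maturity: ₹349,992 × (1 + 6.62%)^5 ≈ ₹482,226.98.
Price-level factor over 5 years: (1 + 3.32%)^5 ≈ 1.1773944587.
The maturity value deflated by that factor is the answer in today's purchasing power.

₹409,571.30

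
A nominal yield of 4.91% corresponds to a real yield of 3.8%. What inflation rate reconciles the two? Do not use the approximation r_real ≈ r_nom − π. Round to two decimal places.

From (1+r_nom) = (1+r_real)(1+π), we get 1+π = (1 + 4.91%)/(1 + 3.8%) = 1.0491/1.038 ≈ 1.01069.
So π ≈ 1.0694%.

1.07%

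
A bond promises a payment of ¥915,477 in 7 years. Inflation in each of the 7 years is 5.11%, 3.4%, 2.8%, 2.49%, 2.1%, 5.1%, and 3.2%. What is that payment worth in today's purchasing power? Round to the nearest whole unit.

Price-level factor over 7 years: 1.0511 × 1.034 × 1.028 × 1.0249 × 1.021 × 1.051 × 1.032 ≈ 1.2680820003.
Purchasing power today: ¥915,477 divided by that factor.

¥721,938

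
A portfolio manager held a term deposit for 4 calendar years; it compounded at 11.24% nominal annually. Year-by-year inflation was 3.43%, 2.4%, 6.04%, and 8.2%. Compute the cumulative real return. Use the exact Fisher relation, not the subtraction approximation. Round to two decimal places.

26.01%

Cumulative inflation factor: 1.0343 × 1.024 × 1.0604 × 1.082 ≈ 1.21519.
Nominal growth factor: 1.53124. Real growth factor = 1.53124 / 1.21519 ≈ 1.26009.
Total real return ≈ 26.0087%.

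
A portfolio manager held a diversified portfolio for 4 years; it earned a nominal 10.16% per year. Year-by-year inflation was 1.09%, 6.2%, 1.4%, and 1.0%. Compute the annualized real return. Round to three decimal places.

7.579%

Cumulative inflation factor: 1.0109 × 1.062 × 1.014 × 1.010 ≈ 1.09949.
Nominal growth factor: 1.47264. Real growth factor = 1.47264 / 1.09949 ≈ 1.33938.
Annualized: 1.33938^(1/4) − 1 ≈ 0.07579.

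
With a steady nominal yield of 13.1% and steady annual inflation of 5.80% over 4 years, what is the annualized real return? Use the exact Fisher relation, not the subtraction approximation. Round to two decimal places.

6.90%

With constant rates the annual real return is the same each year: (1+13.1%)/(1+5.80%) − 1 = 0.06900.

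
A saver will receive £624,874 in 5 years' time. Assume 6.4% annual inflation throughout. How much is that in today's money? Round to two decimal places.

Price-level factor over 5 years: (1 + 6.4%)^5 ≈ 1.3636663998.
Purchasing power today: £624,874 divided by that factor.

£458,230.84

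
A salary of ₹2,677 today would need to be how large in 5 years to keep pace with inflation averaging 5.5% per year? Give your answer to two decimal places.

₹3,498.73

Cumulative price-level factor: (1+5.5%)^5 ≈ 1.3069600064.
Multiplying ₹2,677 by the price-level factor gives the future nominal sum.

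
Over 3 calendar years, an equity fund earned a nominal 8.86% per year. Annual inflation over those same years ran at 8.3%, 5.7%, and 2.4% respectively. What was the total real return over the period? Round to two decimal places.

10.05%

Cumulative inflation factor: 1.083 × 1.057 × 1.024 ≈ 1.17220.
Nominal growth factor: 1.29005. Real growth factor = 1.29005 / 1.17220 ≈ 1.10053.
Total real return ≈ 10.0529%.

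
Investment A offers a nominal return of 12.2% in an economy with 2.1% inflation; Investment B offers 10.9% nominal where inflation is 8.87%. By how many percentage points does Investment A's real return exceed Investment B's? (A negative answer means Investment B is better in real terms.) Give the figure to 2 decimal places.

Investment A real return: 1.122/1.021 − 1 = 9.892%.
Investment B real return: 1.109/1.0887 − 1 = 1.865%.
Difference: 9.892 − 1.865 = 8.027 pp.

8.03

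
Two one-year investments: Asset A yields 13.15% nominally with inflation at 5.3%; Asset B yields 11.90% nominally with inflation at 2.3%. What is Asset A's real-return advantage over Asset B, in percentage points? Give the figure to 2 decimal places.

-1.93

Asset A real return: 1.1315/1.053 − 1 = 7.455%.
Asset B real return: 1.1190/1.023 − 1 = 9.384%.
Difference: 7.455 − 9.384 = -1.929 pp.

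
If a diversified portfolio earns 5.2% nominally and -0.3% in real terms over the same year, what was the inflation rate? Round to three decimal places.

5.517%

From (1+r_nom) = (1+r_real)(1+π), we get 1+π = (1 + 5.2%)/(1 − 0.3%) = 1.052/0.997 ≈ 1.05517.
So π ≈ 5.5165%.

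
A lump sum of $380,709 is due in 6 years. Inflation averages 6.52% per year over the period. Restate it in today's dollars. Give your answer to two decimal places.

$260,619.07

Price-level factor over 6 years: (1 + 6.52%)^6 ≈ 1.4607871726.
Purchasing power today: $380,709 divided by that factor.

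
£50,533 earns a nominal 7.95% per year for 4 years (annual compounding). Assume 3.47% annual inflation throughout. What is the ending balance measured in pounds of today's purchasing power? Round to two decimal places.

£59,869.81

Nominal value at maturity: £50,533 × (1 + 7.95%)^4 ≈ £68,622.36.
Price-level factor over 4 years: (1 + 3.47%)^4 ≈ 1.1461931175.
The maturity value deflated by that factor is the answer in today's purchasing power.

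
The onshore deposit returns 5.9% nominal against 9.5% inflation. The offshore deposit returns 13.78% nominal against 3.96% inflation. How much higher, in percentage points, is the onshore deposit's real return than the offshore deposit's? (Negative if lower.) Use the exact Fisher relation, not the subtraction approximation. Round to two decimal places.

The onshore deposit real return: 1.059/1.095 − 1 = -3.288%.
The offshore deposit real return: 1.1378/1.0396 − 1 = 9.446%.
Difference: -3.288 − 9.446 = -12.734 pp.

-12.73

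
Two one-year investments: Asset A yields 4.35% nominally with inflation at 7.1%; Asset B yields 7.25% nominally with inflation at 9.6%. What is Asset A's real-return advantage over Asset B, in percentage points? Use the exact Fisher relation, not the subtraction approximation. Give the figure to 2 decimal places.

Asset A real return: 1.0435/1.071 − 1 = -2.568%.
Asset B real return: 1.0725/1.096 − 1 = -2.144%.
Difference: -2.568 − (-2.144) = -0.424 pp.

-0.42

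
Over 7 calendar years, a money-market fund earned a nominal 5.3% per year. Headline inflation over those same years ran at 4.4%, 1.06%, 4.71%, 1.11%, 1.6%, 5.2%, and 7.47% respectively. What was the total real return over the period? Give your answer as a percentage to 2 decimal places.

11.88%

Cumulative inflation factor: 1.044 × 1.0106 × 1.0471 × 1.0111 × 1.016 × 1.052 × 1.0747 ≈ 1.28309.
Nominal growth factor: 1.43548. Real growth factor = 1.43548 / 1.28309 ≈ 1.11877.
Total real return ≈ 11.8767%.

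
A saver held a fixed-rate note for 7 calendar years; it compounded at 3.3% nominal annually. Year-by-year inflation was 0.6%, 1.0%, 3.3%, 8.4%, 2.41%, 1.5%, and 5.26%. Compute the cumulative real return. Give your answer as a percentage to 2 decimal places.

Cumulative inflation factor: 1.006 × 1.010 × 1.033 × 1.084 × 1.0241 × 1.015 × 1.0526 ≈ 1.24486.
Nominal growth factor: 1.25517. Real growth factor = 1.25517 / 1.24486 ≈ 1.00828.
Total real return ≈ 0.8281%.

0.83%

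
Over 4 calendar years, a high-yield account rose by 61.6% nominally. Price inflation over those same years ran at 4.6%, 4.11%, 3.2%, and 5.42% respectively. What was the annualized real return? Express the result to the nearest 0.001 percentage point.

8.070%

Cumulative inflation factor: 1.046 × 1.0411 × 1.032 × 1.0542 ≈ 1.18475.
Nominal growth factor: 1.61600. Real growth factor = 1.61600 / 1.18475 ≈ 1.36400.
Annualized: 1.36400^(1/4) − 1 ≈ 0.08070.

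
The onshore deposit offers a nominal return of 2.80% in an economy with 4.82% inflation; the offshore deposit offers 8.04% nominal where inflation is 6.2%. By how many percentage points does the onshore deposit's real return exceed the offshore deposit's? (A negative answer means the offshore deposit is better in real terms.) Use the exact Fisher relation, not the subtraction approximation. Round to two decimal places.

-3.66

The onshore deposit real return: 1.0280/1.0482 − 1 = -1.927%.
The offshore deposit real return: 1.0804/1.062 − 1 = 1.733%.
Difference: -1.927 − 1.733 = -3.660 pp.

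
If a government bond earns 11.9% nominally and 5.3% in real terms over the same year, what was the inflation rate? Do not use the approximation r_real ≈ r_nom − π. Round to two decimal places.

From (1+r_nom) = (1+r_real)(1+π), we get 1+π = (1 + 11.9%)/(1 + 5.3%) = 1.119/1.053 ≈ 1.06268.
So π ≈ 6.2678%.

6.27%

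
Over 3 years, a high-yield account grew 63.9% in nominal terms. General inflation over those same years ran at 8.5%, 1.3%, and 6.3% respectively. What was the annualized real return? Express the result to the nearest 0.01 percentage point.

11.94%

Cumulative inflation factor: 1.085 × 1.013 × 1.063 ≈ 1.16835.
Nominal growth factor: 1.63900. Real growth factor = 1.63900 / 1.16835 ≈ 1.40283.
Annualized: 1.40283^(1/3) − 1 ≈ 0.11944.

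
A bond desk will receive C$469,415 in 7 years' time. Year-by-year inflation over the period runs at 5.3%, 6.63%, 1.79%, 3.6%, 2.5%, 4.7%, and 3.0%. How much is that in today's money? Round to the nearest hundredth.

Price-level factor over 7 years: 1.053 × 1.0663 × 1.0179 × 1.036 × 1.025 × 1.047 × 1.030 ≈ 1.3088215042.
Purchasing power today: C$469,415 divided by that factor.

C$358,654.71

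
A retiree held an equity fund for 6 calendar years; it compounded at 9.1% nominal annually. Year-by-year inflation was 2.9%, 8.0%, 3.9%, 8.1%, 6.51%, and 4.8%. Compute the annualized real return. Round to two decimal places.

Cumulative inflation factor: 1.029 × 1.080 × 1.039 × 1.081 × 1.0651 × 1.048 ≈ 1.39326.
Nominal growth factor: 1.68635. Real growth factor = 1.68635 / 1.39326 ≈ 1.21037.
Annualized: 1.21037^(1/6) − 1 ≈ 0.03233.

3.23%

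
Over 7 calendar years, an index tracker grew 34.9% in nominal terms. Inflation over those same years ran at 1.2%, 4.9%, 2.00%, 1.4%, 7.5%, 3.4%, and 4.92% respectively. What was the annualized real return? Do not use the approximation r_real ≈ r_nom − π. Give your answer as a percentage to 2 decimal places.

0.75%

Cumulative inflation factor: 1.012 × 1.049 × 1.0200 × 1.014 × 1.075 × 1.034 × 1.0492 ≈ 1.28051.
Nominal growth factor: 1.34900. Real growth factor = 1.34900 / 1.28051 ≈ 1.05349.
Annualized: 1.05349^(1/7) − 1 ≈ 0.00747.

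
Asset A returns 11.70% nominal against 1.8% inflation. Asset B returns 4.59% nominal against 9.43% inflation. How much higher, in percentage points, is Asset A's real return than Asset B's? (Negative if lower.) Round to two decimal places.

14.15

Asset A real return: 1.1170/1.018 − 1 = 9.725%.
Asset B real return: 1.0459/1.0943 − 1 = -4.423%.
Difference: 9.725 − (-4.423) = 14.148 pp.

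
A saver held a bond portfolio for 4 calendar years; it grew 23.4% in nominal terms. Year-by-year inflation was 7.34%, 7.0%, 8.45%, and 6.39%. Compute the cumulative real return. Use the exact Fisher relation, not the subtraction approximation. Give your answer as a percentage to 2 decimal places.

-6.88%

Cumulative inflation factor: 1.0734 × 1.070 × 1.0845 × 1.0639 ≈ 1.32518.
Nominal growth factor: 1.23400. Real growth factor = 1.23400 / 1.32518 ≈ 0.93119.
Total real return ≈ -6.8808%.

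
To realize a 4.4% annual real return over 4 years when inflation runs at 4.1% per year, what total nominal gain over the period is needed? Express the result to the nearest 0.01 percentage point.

39.51%

Required annual nominal rate: (1+4.4%)(1+4.1%) − 1 = 8.6804%.
Cumulative over 4 years: (1 + 0.086804)^4 − 1 ≈ 0.39510.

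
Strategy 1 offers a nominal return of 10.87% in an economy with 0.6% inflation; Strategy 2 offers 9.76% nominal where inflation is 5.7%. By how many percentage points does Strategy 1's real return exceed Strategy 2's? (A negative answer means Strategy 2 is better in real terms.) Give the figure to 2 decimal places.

6.37

Strategy 1 real return: 1.1087/1.006 − 1 = 10.209%.
Strategy 2 real return: 1.0976/1.057 − 1 = 3.841%.
Difference: 10.209 − 3.841 = 6.368 pp.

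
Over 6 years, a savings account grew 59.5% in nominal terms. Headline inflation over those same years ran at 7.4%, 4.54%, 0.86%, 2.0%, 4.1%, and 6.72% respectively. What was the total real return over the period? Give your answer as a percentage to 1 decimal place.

Cumulative inflation factor: 1.074 × 1.0454 × 1.0086 × 1.020 × 1.041 × 1.0672 ≈ 1.28322.
Nominal growth factor: 1.59500. Real growth factor = 1.59500 / 1.28322 ≈ 1.24296.
Total real return ≈ 24.2963%.

24.3%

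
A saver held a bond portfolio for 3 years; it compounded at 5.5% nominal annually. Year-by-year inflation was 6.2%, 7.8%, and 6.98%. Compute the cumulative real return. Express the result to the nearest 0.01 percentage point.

Cumulative inflation factor: 1.062 × 1.078 × 1.0698 ≈ 1.22475.
Nominal growth factor: 1.17424. Real growth factor = 1.17424 / 1.22475 ≈ 0.95876.
Total real return ≈ -4.1236%.

-4.12%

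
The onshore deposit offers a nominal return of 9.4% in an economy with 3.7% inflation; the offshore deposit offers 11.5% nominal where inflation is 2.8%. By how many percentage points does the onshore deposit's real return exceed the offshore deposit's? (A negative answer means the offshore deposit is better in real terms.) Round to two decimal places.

The onshore deposit real return: 1.094/1.037 − 1 = 5.497%.
The offshore deposit real return: 1.115/1.028 − 1 = 8.463%.
Difference: 5.497 − 8.463 = -2.966 pp.

-2.97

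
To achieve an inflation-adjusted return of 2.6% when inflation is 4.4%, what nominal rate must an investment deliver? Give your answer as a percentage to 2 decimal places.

By the Fisher equation, 1 + r_nom = (1 + 2.6%)(1 + 4.4%) = 1.026 × 1.044 = 1.071144.
So r_nom = 7.1144%.

7.11%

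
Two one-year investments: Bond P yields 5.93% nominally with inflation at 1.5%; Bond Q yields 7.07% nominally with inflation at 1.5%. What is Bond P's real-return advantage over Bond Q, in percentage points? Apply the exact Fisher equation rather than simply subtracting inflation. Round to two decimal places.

Bond P real return: 1.0593/1.015 − 1 = 4.365%.
Bond Q real return: 1.0707/1.015 − 1 = 5.488%.
Difference: 4.365 − 5.488 = -1.123 pp.

-1.12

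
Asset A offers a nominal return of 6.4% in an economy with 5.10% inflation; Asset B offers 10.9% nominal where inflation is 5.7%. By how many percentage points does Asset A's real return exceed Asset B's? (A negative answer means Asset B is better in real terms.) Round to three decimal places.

-3.683

Asset A real return: 1.064/1.0510 − 1 = 1.2369%.
Asset B real return: 1.109/1.057 − 1 = 4.9196%.
Difference: 1.2369 − 4.9196 = -3.6827 pp.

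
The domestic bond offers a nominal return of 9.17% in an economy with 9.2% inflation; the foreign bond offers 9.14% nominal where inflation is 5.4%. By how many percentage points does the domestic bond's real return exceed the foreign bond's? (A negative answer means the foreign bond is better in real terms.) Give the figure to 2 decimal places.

-3.58

The domestic bond real return: 1.0917/1.092 − 1 = -0.027%.
The foreign bond real return: 1.0914/1.054 − 1 = 3.548%.
Difference: -0.027 − 3.548 = -3.575 pp.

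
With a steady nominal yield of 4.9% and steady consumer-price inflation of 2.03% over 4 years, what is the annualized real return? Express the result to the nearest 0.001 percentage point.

2.813%

With constant rates the annual real return is the same each year: (1+4.9%)/(1+2.03%) − 1 = 0.02813.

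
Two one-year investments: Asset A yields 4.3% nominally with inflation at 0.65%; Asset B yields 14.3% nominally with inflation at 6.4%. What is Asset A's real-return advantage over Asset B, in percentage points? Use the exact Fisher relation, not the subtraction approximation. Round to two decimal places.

Asset A real return: 1.043/1.0065 − 1 = 3.626%.
Asset B real return: 1.143/1.064 − 1 = 7.425%.
Difference: 3.626 − 7.425 = -3.799 pp.

-3.80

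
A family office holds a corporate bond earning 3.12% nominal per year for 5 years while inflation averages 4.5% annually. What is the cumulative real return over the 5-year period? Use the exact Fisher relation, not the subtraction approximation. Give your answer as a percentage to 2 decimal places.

The annual real rate is (1+3.12%)/(1+4.5%) − 1 = -1.3206%.
Compounded over 5 years: (1 + -0.013206)^5 − 1 ≈ -0.06431.

-6.43%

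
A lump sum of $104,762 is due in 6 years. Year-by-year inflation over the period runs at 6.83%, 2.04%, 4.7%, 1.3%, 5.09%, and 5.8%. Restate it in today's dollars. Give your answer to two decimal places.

Price-level factor over 6 years: 1.0683 × 1.0204 × 1.047 × 1.013 × 1.0509 × 1.058 ≈ 1.2854845613.
Purchasing power today: $104,762 divided by that factor.

$81,496.12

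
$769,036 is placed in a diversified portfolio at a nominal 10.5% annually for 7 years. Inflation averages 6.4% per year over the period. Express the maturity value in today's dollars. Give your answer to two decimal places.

$1,002,054.22

Nominal value at maturity: $769,036 × (1 + 10.5%)^7 ≈ $1,546,972.58.
Price-level factor over 7 years: (1 + 6.4%)^7 ≈ 1.5438012766.
Dividing the nominal maturity value by the price-level factor gives the value in today's money.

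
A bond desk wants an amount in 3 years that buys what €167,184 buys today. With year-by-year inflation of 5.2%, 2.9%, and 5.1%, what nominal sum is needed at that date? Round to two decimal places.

€190,207.90

Cumulative price-level factor: 1.052 × 1.029 × 1.051 = 1.137715908.
Multiplying €167,184 by the price-level factor gives the future nominal sum.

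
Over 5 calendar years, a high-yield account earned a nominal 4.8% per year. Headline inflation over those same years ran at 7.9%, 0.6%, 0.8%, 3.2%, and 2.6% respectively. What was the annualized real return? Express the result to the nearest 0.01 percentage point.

1.76%

Cumulative inflation factor: 1.079 × 1.006 × 1.008 × 1.032 × 1.026 ≈ 1.15853.
Nominal growth factor: 1.26417. Real growth factor = 1.26417 / 1.15853 ≈ 1.09119.
Annualized: 1.09119^(1/5) − 1 ≈ 0.01761.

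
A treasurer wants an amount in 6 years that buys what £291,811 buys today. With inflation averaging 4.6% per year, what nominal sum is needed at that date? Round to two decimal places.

£382,200.95

Cumulative price-level factor: (1+4.6%)^6 ≈ 1.3097551271.
Multiplying £291,811 by the price-level factor gives the future nominal sum.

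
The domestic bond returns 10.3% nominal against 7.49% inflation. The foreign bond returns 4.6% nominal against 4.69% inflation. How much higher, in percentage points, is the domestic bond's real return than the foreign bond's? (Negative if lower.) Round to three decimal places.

2.700

The domestic bond real return: 1.103/1.0749 − 1 = 2.6142%.
The foreign bond real return: 1.046/1.0469 − 1 = -0.0860%.
Difference: 2.6142 − (-0.0860) = 2.7002 pp.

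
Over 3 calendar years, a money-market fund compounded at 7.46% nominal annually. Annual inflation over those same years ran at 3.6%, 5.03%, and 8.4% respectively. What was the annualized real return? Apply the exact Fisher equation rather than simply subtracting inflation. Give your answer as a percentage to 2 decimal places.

1.71%

Cumulative inflation factor: 1.036 × 1.0503 × 1.084 ≈ 1.17951.
Nominal growth factor: 1.24091. Real growth factor = 1.24091 / 1.17951 ≈ 1.05205.
Annualized: 1.05205^(1/3) − 1 ≈ 0.01706.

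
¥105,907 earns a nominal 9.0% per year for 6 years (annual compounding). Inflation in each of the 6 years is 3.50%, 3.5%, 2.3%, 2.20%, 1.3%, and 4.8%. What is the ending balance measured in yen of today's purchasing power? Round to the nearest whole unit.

Nominal value at maturity: ¥105,907 × (1 + 9.0%)^6 ≈ ¥177,617.
Price-level factor over 6 years: 1.0350 × 1.035 × 1.023 × 1.0220 × 1.013 × 1.048 ≈ 1.1889893295.
Dividing the nominal maturity value by the price-level factor gives the value in today's money.

¥149,385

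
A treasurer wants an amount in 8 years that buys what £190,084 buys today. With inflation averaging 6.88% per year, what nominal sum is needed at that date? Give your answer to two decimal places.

£323,680.94

Cumulative price-level factor: (1+6.88%)^8 ≈ 1.7028310516.
The nominal amount required is £190,084 scaled up by that factor.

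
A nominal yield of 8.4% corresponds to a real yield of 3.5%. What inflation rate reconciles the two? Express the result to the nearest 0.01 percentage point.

4.73%

From (1+r_nom) = (1+r_real)(1+π), we get 1+π = (1 + 8.4%)/(1 + 3.5%) = 1.084/1.035 ≈ 1.04734.
So π ≈ 4.7343%.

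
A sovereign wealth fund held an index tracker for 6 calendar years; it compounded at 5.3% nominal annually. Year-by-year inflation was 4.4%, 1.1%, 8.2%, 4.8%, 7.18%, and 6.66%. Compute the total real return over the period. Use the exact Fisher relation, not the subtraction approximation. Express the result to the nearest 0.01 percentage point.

Cumulative inflation factor: 1.044 × 1.011 × 1.082 × 1.048 × 1.0718 × 1.0666 ≈ 1.36822.
Nominal growth factor: 1.36323. Real growth factor = 1.36323 / 1.36822 ≈ 0.99636.
Total real return ≈ -0.3644%.

-0.36%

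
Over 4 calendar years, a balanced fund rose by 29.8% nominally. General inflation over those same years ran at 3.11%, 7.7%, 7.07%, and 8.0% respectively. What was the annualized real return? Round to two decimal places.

0.27%

Cumulative inflation factor: 1.0311 × 1.077 × 1.0707 × 1.080 ≈ 1.28413.
Nominal growth factor: 1.29800. Real growth factor = 1.29800 / 1.28413 ≈ 1.01080.
Annualized: 1.01080^(1/4) − 1 ≈ 0.00269.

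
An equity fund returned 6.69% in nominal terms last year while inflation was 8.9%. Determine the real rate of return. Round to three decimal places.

-2.029%

Real return via the Fisher equation: (1 + 6.69%)/(1 + 8.9%) − 1 = 1.0669/1.089 − 1 ≈ -0.02029.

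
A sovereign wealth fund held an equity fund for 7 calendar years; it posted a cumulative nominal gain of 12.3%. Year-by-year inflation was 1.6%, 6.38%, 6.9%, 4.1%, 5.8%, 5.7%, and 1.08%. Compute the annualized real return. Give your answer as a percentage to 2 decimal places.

-2.69%

Cumulative inflation factor: 1.016 × 1.0638 × 1.069 × 1.041 × 1.058 × 1.057 × 1.0108 ≈ 1.35959.
Nominal growth factor: 1.12300. Real growth factor = 1.12300 / 1.35959 ≈ 0.82598.
Annualized: 0.82598^(1/7) − 1 ≈ -0.02694.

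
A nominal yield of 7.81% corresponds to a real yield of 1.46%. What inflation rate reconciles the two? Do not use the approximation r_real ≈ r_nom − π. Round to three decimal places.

From (1+r_nom) = (1+r_real)(1+π), we get 1+π = (1 + 7.81%)/(1 + 1.46%) = 1.0781/1.0146 ≈ 1.06259.
So π ≈ 6.2586%.

6.259%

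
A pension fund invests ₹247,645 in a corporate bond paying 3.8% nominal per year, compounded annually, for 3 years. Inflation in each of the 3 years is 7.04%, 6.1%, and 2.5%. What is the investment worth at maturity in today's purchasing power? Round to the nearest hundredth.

₹237,922.92

Nominal value at maturity: ₹247,645 × (1 + 3.8%)^3 ≈ ₹276,962.92.
Price-level factor over 3 years: 1.0704 × 1.061 × 1.025 = 1.16408676.
Dividing the nominal maturity value by the price-level factor gives the value in today's money.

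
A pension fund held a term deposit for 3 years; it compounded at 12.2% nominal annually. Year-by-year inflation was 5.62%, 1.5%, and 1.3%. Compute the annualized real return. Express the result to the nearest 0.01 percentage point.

9.16%

Cumulative inflation factor: 1.0562 × 1.015 × 1.013 ≈ 1.08598.
Nominal growth factor: 1.41247. Real growth factor = 1.41247 / 1.08598 ≈ 1.30064.
Annualized: 1.30064^(1/3) − 1 ≈ 0.09157.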